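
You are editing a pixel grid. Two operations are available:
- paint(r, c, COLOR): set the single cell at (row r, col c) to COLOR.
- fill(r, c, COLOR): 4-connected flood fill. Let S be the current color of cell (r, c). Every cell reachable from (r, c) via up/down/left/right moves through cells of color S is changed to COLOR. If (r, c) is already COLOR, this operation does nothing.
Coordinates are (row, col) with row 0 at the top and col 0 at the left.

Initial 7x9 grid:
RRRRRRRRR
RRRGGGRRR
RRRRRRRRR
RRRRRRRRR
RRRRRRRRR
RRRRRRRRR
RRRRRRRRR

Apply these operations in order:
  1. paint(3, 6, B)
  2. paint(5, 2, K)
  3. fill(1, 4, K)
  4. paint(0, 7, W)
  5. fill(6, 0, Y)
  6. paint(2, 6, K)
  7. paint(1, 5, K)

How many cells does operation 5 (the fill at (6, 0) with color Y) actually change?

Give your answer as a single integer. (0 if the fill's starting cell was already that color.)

Answer: 57

Derivation:
After op 1 paint(3,6,B):
RRRRRRRRR
RRRGGGRRR
RRRRRRRRR
RRRRRRBRR
RRRRRRRRR
RRRRRRRRR
RRRRRRRRR
After op 2 paint(5,2,K):
RRRRRRRRR
RRRGGGRRR
RRRRRRRRR
RRRRRRBRR
RRRRRRRRR
RRKRRRRRR
RRRRRRRRR
After op 3 fill(1,4,K) [3 cells changed]:
RRRRRRRRR
RRRKKKRRR
RRRRRRRRR
RRRRRRBRR
RRRRRRRRR
RRKRRRRRR
RRRRRRRRR
After op 4 paint(0,7,W):
RRRRRRRWR
RRRKKKRRR
RRRRRRRRR
RRRRRRBRR
RRRRRRRRR
RRKRRRRRR
RRRRRRRRR
After op 5 fill(6,0,Y) [57 cells changed]:
YYYYYYYWY
YYYKKKYYY
YYYYYYYYY
YYYYYYBYY
YYYYYYYYY
YYKYYYYYY
YYYYYYYYY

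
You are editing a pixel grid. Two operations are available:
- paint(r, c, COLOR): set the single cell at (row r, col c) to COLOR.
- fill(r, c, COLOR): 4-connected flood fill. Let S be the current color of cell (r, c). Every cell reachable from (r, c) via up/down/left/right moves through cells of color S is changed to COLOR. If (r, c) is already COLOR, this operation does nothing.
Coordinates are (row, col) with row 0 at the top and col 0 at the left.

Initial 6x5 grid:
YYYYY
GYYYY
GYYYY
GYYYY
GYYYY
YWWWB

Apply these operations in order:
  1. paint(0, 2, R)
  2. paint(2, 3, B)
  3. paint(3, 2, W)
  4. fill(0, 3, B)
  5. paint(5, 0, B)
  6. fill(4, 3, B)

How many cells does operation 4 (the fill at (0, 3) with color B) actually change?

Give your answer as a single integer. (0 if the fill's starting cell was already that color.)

Answer: 18

Derivation:
After op 1 paint(0,2,R):
YYRYY
GYYYY
GYYYY
GYYYY
GYYYY
YWWWB
After op 2 paint(2,3,B):
YYRYY
GYYYY
GYYBY
GYYYY
GYYYY
YWWWB
After op 3 paint(3,2,W):
YYRYY
GYYYY
GYYBY
GYWYY
GYYYY
YWWWB
After op 4 fill(0,3,B) [18 cells changed]:
BBRBB
GBBBB
GBBBB
GBWBB
GBBBB
YWWWB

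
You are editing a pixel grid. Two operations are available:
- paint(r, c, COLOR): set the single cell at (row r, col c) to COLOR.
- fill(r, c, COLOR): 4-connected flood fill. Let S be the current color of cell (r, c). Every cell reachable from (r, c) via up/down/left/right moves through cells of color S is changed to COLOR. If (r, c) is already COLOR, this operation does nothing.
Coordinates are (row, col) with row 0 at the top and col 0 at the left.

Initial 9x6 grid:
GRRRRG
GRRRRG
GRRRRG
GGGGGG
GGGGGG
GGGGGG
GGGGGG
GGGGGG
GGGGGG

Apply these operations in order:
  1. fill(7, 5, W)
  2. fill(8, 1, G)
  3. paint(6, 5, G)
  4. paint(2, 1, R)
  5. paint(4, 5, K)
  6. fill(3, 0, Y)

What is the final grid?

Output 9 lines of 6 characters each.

Answer: YRRRRY
YRRRRY
YRRRRY
YYYYYY
YYYYYK
YYYYYY
YYYYYY
YYYYYY
YYYYYY

Derivation:
After op 1 fill(7,5,W) [42 cells changed]:
WRRRRW
WRRRRW
WRRRRW
WWWWWW
WWWWWW
WWWWWW
WWWWWW
WWWWWW
WWWWWW
After op 2 fill(8,1,G) [42 cells changed]:
GRRRRG
GRRRRG
GRRRRG
GGGGGG
GGGGGG
GGGGGG
GGGGGG
GGGGGG
GGGGGG
After op 3 paint(6,5,G):
GRRRRG
GRRRRG
GRRRRG
GGGGGG
GGGGGG
GGGGGG
GGGGGG
GGGGGG
GGGGGG
After op 4 paint(2,1,R):
GRRRRG
GRRRRG
GRRRRG
GGGGGG
GGGGGG
GGGGGG
GGGGGG
GGGGGG
GGGGGG
After op 5 paint(4,5,K):
GRRRRG
GRRRRG
GRRRRG
GGGGGG
GGGGGK
GGGGGG
GGGGGG
GGGGGG
GGGGGG
After op 6 fill(3,0,Y) [41 cells changed]:
YRRRRY
YRRRRY
YRRRRY
YYYYYY
YYYYYK
YYYYYY
YYYYYY
YYYYYY
YYYYYY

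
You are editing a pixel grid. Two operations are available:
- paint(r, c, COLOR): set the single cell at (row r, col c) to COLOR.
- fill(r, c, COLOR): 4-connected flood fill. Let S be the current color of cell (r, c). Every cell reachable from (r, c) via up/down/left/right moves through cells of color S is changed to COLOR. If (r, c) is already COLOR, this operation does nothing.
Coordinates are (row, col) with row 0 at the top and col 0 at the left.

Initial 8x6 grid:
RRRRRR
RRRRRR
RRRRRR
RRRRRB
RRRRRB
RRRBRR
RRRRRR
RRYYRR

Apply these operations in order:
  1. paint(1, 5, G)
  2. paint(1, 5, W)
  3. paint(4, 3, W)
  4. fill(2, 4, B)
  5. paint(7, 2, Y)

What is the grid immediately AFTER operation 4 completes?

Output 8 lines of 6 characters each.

Answer: BBBBBB
BBBBBW
BBBBBB
BBBBBB
BBBWBB
BBBBBB
BBBBBB
BBYYBB

Derivation:
After op 1 paint(1,5,G):
RRRRRR
RRRRRG
RRRRRR
RRRRRB
RRRRRB
RRRBRR
RRRRRR
RRYYRR
After op 2 paint(1,5,W):
RRRRRR
RRRRRW
RRRRRR
RRRRRB
RRRRRB
RRRBRR
RRRRRR
RRYYRR
After op 3 paint(4,3,W):
RRRRRR
RRRRRW
RRRRRR
RRRRRB
RRRWRB
RRRBRR
RRRRRR
RRYYRR
After op 4 fill(2,4,B) [41 cells changed]:
BBBBBB
BBBBBW
BBBBBB
BBBBBB
BBBWBB
BBBBBB
BBBBBB
BBYYBB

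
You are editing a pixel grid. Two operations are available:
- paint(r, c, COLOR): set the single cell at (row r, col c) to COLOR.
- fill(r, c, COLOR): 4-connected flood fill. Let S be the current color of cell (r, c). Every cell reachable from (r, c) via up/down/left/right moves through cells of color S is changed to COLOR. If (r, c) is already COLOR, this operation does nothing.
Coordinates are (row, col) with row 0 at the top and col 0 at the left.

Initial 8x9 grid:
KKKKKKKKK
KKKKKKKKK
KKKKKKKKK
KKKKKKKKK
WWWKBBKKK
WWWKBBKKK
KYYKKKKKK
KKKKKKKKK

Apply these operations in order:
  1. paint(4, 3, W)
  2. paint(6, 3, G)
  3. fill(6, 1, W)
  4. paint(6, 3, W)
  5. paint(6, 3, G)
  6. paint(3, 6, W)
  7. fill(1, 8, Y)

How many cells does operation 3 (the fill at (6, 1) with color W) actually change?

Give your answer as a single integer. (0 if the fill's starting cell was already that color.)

Answer: 2

Derivation:
After op 1 paint(4,3,W):
KKKKKKKKK
KKKKKKKKK
KKKKKKKKK
KKKKKKKKK
WWWWBBKKK
WWWKBBKKK
KYYKKKKKK
KKKKKKKKK
After op 2 paint(6,3,G):
KKKKKKKKK
KKKKKKKKK
KKKKKKKKK
KKKKKKKKK
WWWWBBKKK
WWWKBBKKK
KYYGKKKKK
KKKKKKKKK
After op 3 fill(6,1,W) [2 cells changed]:
KKKKKKKKK
KKKKKKKKK
KKKKKKKKK
KKKKKKKKK
WWWWBBKKK
WWWKBBKKK
KWWGKKKKK
KKKKKKKKK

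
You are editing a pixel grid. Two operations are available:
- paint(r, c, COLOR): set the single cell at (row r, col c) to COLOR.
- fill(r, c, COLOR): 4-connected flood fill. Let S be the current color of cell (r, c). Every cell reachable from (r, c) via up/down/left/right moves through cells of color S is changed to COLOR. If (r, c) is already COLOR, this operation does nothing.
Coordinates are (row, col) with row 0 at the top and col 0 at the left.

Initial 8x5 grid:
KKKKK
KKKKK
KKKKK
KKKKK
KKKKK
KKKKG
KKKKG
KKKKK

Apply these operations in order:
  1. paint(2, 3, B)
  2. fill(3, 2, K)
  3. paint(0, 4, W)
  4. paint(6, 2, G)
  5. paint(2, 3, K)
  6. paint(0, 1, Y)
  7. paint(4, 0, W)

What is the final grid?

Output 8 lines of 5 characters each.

After op 1 paint(2,3,B):
KKKKK
KKKKK
KKKBK
KKKKK
KKKKK
KKKKG
KKKKG
KKKKK
After op 2 fill(3,2,K) [0 cells changed]:
KKKKK
KKKKK
KKKBK
KKKKK
KKKKK
KKKKG
KKKKG
KKKKK
After op 3 paint(0,4,W):
KKKKW
KKKKK
KKKBK
KKKKK
KKKKK
KKKKG
KKKKG
KKKKK
After op 4 paint(6,2,G):
KKKKW
KKKKK
KKKBK
KKKKK
KKKKK
KKKKG
KKGKG
KKKKK
After op 5 paint(2,3,K):
KKKKW
KKKKK
KKKKK
KKKKK
KKKKK
KKKKG
KKGKG
KKKKK
After op 6 paint(0,1,Y):
KYKKW
KKKKK
KKKKK
KKKKK
KKKKK
KKKKG
KKGKG
KKKKK
After op 7 paint(4,0,W):
KYKKW
KKKKK
KKKKK
KKKKK
WKKKK
KKKKG
KKGKG
KKKKK

Answer: KYKKW
KKKKK
KKKKK
KKKKK
WKKKK
KKKKG
KKGKG
KKKKK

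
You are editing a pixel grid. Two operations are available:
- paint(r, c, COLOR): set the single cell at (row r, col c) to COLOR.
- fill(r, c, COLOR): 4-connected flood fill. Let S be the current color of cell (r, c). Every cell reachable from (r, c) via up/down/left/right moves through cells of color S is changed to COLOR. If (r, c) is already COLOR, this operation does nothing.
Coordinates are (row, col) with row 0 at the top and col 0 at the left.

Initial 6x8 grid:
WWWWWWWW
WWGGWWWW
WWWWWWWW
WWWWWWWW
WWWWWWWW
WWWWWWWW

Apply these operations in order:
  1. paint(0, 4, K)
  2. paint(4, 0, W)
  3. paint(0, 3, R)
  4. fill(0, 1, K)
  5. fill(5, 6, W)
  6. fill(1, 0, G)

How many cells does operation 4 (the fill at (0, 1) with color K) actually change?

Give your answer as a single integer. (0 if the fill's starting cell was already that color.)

Answer: 44

Derivation:
After op 1 paint(0,4,K):
WWWWKWWW
WWGGWWWW
WWWWWWWW
WWWWWWWW
WWWWWWWW
WWWWWWWW
After op 2 paint(4,0,W):
WWWWKWWW
WWGGWWWW
WWWWWWWW
WWWWWWWW
WWWWWWWW
WWWWWWWW
After op 3 paint(0,3,R):
WWWRKWWW
WWGGWWWW
WWWWWWWW
WWWWWWWW
WWWWWWWW
WWWWWWWW
After op 4 fill(0,1,K) [44 cells changed]:
KKKRKKKK
KKGGKKKK
KKKKKKKK
KKKKKKKK
KKKKKKKK
KKKKKKKK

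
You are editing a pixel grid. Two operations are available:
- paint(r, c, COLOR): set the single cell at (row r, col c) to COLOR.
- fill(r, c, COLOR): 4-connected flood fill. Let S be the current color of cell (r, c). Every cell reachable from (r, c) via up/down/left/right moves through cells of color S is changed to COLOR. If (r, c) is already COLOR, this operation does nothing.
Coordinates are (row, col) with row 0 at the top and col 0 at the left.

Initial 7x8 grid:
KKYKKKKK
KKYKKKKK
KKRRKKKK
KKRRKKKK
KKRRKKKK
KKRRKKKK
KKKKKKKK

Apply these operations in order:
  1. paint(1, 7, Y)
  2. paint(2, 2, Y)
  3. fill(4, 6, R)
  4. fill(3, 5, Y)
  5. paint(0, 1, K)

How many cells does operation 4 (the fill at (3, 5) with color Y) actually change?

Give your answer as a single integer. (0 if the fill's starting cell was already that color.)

After op 1 paint(1,7,Y):
KKYKKKKK
KKYKKKKY
KKRRKKKK
KKRRKKKK
KKRRKKKK
KKRRKKKK
KKKKKKKK
After op 2 paint(2,2,Y):
KKYKKKKK
KKYKKKKY
KKYRKKKK
KKRRKKKK
KKRRKKKK
KKRRKKKK
KKKKKKKK
After op 3 fill(4,6,R) [45 cells changed]:
RRYRRRRR
RRYRRRRY
RRYRRRRR
RRRRRRRR
RRRRRRRR
RRRRRRRR
RRRRRRRR
After op 4 fill(3,5,Y) [52 cells changed]:
YYYYYYYY
YYYYYYYY
YYYYYYYY
YYYYYYYY
YYYYYYYY
YYYYYYYY
YYYYYYYY

Answer: 52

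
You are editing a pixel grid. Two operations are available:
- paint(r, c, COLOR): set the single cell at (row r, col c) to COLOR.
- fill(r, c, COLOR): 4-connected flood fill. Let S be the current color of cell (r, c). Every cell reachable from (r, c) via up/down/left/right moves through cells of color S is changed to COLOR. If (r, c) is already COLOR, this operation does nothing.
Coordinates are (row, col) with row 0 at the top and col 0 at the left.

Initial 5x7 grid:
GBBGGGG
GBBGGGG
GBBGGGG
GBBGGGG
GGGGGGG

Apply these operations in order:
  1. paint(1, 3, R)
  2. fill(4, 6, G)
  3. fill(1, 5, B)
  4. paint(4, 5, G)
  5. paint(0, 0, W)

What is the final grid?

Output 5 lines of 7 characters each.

Answer: WBBBBBB
BBBRBBB
BBBBBBB
BBBBBBB
BBBBBGB

Derivation:
After op 1 paint(1,3,R):
GBBGGGG
GBBRGGG
GBBGGGG
GBBGGGG
GGGGGGG
After op 2 fill(4,6,G) [0 cells changed]:
GBBGGGG
GBBRGGG
GBBGGGG
GBBGGGG
GGGGGGG
After op 3 fill(1,5,B) [26 cells changed]:
BBBBBBB
BBBRBBB
BBBBBBB
BBBBBBB
BBBBBBB
After op 4 paint(4,5,G):
BBBBBBB
BBBRBBB
BBBBBBB
BBBBBBB
BBBBBGB
After op 5 paint(0,0,W):
WBBBBBB
BBBRBBB
BBBBBBB
BBBBBBB
BBBBBGB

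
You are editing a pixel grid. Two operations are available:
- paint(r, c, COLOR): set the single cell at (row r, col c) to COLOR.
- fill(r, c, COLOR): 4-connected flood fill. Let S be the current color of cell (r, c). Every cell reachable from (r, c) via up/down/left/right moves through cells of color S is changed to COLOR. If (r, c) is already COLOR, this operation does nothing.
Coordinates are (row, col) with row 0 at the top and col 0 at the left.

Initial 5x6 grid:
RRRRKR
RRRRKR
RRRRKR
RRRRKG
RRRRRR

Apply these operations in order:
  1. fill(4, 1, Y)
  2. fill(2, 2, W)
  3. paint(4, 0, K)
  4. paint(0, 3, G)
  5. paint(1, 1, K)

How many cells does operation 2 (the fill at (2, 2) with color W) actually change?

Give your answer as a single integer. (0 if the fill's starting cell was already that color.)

Answer: 22

Derivation:
After op 1 fill(4,1,Y) [22 cells changed]:
YYYYKR
YYYYKR
YYYYKR
YYYYKG
YYYYYY
After op 2 fill(2,2,W) [22 cells changed]:
WWWWKR
WWWWKR
WWWWKR
WWWWKG
WWWWWW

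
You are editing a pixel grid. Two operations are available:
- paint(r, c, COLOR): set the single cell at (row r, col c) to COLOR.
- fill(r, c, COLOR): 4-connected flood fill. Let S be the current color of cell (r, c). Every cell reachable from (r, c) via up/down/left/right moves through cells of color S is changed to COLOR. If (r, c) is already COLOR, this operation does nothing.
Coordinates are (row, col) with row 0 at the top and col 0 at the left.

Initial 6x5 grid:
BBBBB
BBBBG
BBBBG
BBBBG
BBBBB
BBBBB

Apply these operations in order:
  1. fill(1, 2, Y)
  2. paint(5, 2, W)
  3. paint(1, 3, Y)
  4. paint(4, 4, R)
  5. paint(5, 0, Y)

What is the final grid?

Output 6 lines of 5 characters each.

Answer: YYYYY
YYYYG
YYYYG
YYYYG
YYYYR
YYWYY

Derivation:
After op 1 fill(1,2,Y) [27 cells changed]:
YYYYY
YYYYG
YYYYG
YYYYG
YYYYY
YYYYY
After op 2 paint(5,2,W):
YYYYY
YYYYG
YYYYG
YYYYG
YYYYY
YYWYY
After op 3 paint(1,3,Y):
YYYYY
YYYYG
YYYYG
YYYYG
YYYYY
YYWYY
After op 4 paint(4,4,R):
YYYYY
YYYYG
YYYYG
YYYYG
YYYYR
YYWYY
After op 5 paint(5,0,Y):
YYYYY
YYYYG
YYYYG
YYYYG
YYYYR
YYWYY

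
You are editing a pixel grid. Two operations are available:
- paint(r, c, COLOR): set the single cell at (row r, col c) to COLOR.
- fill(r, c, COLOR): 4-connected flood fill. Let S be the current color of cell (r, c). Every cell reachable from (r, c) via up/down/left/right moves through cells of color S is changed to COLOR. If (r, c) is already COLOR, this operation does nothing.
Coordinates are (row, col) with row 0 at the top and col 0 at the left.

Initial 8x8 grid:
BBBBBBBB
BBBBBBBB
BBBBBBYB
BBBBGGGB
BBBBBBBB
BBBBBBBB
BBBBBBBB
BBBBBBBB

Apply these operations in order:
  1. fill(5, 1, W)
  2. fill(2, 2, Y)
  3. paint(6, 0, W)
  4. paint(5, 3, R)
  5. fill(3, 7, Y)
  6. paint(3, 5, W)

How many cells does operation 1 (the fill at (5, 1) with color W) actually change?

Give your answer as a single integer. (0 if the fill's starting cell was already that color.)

After op 1 fill(5,1,W) [60 cells changed]:
WWWWWWWW
WWWWWWWW
WWWWWWYW
WWWWGGGW
WWWWWWWW
WWWWWWWW
WWWWWWWW
WWWWWWWW

Answer: 60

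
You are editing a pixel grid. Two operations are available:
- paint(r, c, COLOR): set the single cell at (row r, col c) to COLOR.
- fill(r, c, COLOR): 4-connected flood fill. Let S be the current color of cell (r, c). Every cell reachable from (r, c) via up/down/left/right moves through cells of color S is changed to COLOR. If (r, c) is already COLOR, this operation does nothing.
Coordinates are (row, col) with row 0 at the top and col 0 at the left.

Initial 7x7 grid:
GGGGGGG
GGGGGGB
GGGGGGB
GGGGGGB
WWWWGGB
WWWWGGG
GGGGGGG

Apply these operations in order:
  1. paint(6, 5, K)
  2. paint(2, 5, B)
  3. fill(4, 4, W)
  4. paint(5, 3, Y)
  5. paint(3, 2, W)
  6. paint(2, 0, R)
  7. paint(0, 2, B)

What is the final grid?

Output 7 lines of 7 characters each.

Answer: WWBWWWW
WWWWWWB
RWWWWBB
WWWWWWB
WWWWWWB
WWWYWWW
WWWWWKW

Derivation:
After op 1 paint(6,5,K):
GGGGGGG
GGGGGGB
GGGGGGB
GGGGGGB
WWWWGGB
WWWWGGG
GGGGGKG
After op 2 paint(2,5,B):
GGGGGGG
GGGGGGB
GGGGGBB
GGGGGGB
WWWWGGB
WWWWGGG
GGGGGKG
After op 3 fill(4,4,W) [35 cells changed]:
WWWWWWW
WWWWWWB
WWWWWBB
WWWWWWB
WWWWWWB
WWWWWWW
WWWWWKW
After op 4 paint(5,3,Y):
WWWWWWW
WWWWWWB
WWWWWBB
WWWWWWB
WWWWWWB
WWWYWWW
WWWWWKW
After op 5 paint(3,2,W):
WWWWWWW
WWWWWWB
WWWWWBB
WWWWWWB
WWWWWWB
WWWYWWW
WWWWWKW
After op 6 paint(2,0,R):
WWWWWWW
WWWWWWB
RWWWWBB
WWWWWWB
WWWWWWB
WWWYWWW
WWWWWKW
After op 7 paint(0,2,B):
WWBWWWW
WWWWWWB
RWWWWBB
WWWWWWB
WWWWWWB
WWWYWWW
WWWWWKW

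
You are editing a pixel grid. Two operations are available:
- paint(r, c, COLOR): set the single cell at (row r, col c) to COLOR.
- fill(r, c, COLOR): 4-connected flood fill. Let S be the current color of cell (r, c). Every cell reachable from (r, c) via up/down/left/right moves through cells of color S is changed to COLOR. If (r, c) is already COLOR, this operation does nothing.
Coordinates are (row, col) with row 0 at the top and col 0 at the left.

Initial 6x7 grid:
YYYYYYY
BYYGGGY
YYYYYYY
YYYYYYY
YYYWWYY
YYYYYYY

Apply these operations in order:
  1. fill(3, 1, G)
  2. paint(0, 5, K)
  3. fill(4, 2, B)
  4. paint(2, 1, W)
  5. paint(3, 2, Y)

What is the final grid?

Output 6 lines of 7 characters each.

Answer: BBBBBKB
BBBBBBB
BWBBBBB
BBYBBBB
BBBWWBB
BBBBBBB

Derivation:
After op 1 fill(3,1,G) [36 cells changed]:
GGGGGGG
BGGGGGG
GGGGGGG
GGGGGGG
GGGWWGG
GGGGGGG
After op 2 paint(0,5,K):
GGGGGKG
BGGGGGG
GGGGGGG
GGGGGGG
GGGWWGG
GGGGGGG
After op 3 fill(4,2,B) [38 cells changed]:
BBBBBKB
BBBBBBB
BBBBBBB
BBBBBBB
BBBWWBB
BBBBBBB
After op 4 paint(2,1,W):
BBBBBKB
BBBBBBB
BWBBBBB
BBBBBBB
BBBWWBB
BBBBBBB
After op 5 paint(3,2,Y):
BBBBBKB
BBBBBBB
BWBBBBB
BBYBBBB
BBBWWBB
BBBBBBB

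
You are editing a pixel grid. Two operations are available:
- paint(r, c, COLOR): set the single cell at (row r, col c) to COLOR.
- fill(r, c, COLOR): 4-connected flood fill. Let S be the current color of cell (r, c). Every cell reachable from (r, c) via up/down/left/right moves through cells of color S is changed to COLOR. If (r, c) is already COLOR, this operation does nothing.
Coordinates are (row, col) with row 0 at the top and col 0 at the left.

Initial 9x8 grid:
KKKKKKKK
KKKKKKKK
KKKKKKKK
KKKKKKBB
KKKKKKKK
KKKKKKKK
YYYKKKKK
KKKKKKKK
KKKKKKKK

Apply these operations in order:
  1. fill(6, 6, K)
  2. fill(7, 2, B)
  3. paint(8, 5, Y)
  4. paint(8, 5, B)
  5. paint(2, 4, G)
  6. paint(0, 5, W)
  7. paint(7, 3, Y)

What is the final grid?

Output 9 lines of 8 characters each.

Answer: BBBBBWBB
BBBBBBBB
BBBBGBBB
BBBBBBBB
BBBBBBBB
BBBBBBBB
YYYBBBBB
BBBYBBBB
BBBBBBBB

Derivation:
After op 1 fill(6,6,K) [0 cells changed]:
KKKKKKKK
KKKKKKKK
KKKKKKKK
KKKKKKBB
KKKKKKKK
KKKKKKKK
YYYKKKKK
KKKKKKKK
KKKKKKKK
After op 2 fill(7,2,B) [67 cells changed]:
BBBBBBBB
BBBBBBBB
BBBBBBBB
BBBBBBBB
BBBBBBBB
BBBBBBBB
YYYBBBBB
BBBBBBBB
BBBBBBBB
After op 3 paint(8,5,Y):
BBBBBBBB
BBBBBBBB
BBBBBBBB
BBBBBBBB
BBBBBBBB
BBBBBBBB
YYYBBBBB
BBBBBBBB
BBBBBYBB
After op 4 paint(8,5,B):
BBBBBBBB
BBBBBBBB
BBBBBBBB
BBBBBBBB
BBBBBBBB
BBBBBBBB
YYYBBBBB
BBBBBBBB
BBBBBBBB
After op 5 paint(2,4,G):
BBBBBBBB
BBBBBBBB
BBBBGBBB
BBBBBBBB
BBBBBBBB
BBBBBBBB
YYYBBBBB
BBBBBBBB
BBBBBBBB
After op 6 paint(0,5,W):
BBBBBWBB
BBBBBBBB
BBBBGBBB
BBBBBBBB
BBBBBBBB
BBBBBBBB
YYYBBBBB
BBBBBBBB
BBBBBBBB
After op 7 paint(7,3,Y):
BBBBBWBB
BBBBBBBB
BBBBGBBB
BBBBBBBB
BBBBBBBB
BBBBBBBB
YYYBBBBB
BBBYBBBB
BBBBBBBB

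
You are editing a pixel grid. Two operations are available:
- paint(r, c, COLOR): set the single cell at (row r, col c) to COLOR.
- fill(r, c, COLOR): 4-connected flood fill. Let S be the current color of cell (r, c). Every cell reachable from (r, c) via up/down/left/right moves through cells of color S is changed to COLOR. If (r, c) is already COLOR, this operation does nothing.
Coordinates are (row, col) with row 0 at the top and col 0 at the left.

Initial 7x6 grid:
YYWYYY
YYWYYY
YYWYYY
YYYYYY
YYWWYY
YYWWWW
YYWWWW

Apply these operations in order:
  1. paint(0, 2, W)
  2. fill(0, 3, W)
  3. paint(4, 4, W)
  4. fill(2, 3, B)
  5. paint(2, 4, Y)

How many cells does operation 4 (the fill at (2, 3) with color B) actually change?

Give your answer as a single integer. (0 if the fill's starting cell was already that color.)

Answer: 42

Derivation:
After op 1 paint(0,2,W):
YYWYYY
YYWYYY
YYWYYY
YYYYYY
YYWWYY
YYWWWW
YYWWWW
After op 2 fill(0,3,W) [29 cells changed]:
WWWWWW
WWWWWW
WWWWWW
WWWWWW
WWWWWW
WWWWWW
WWWWWW
After op 3 paint(4,4,W):
WWWWWW
WWWWWW
WWWWWW
WWWWWW
WWWWWW
WWWWWW
WWWWWW
After op 4 fill(2,3,B) [42 cells changed]:
BBBBBB
BBBBBB
BBBBBB
BBBBBB
BBBBBB
BBBBBB
BBBBBB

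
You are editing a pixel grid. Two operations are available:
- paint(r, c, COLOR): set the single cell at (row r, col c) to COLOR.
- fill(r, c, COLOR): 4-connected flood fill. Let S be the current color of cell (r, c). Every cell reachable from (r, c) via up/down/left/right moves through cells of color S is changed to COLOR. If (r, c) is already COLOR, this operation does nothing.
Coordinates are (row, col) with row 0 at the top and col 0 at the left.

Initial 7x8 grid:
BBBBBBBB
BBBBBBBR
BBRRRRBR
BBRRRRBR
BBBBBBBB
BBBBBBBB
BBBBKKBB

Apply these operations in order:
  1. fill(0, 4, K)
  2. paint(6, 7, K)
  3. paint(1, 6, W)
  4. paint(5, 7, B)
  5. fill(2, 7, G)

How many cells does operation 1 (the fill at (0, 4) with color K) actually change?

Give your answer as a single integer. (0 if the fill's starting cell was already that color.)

After op 1 fill(0,4,K) [43 cells changed]:
KKKKKKKK
KKKKKKKR
KKRRRRKR
KKRRRRKR
KKKKKKKK
KKKKKKKK
KKKKKKKK

Answer: 43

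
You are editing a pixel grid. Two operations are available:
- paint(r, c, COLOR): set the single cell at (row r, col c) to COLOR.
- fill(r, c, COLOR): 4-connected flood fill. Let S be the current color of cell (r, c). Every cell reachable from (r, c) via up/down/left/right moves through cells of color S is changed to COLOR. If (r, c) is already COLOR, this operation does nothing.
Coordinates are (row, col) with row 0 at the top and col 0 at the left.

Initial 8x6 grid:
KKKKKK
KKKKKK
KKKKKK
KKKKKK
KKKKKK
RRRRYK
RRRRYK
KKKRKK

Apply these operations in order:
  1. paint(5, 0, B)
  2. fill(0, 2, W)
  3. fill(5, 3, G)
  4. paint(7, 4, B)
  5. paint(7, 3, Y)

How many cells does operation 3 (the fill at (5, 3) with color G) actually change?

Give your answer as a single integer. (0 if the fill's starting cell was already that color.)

Answer: 8

Derivation:
After op 1 paint(5,0,B):
KKKKKK
KKKKKK
KKKKKK
KKKKKK
KKKKKK
BRRRYK
RRRRYK
KKKRKK
After op 2 fill(0,2,W) [34 cells changed]:
WWWWWW
WWWWWW
WWWWWW
WWWWWW
WWWWWW
BRRRYW
RRRRYW
KKKRWW
After op 3 fill(5,3,G) [8 cells changed]:
WWWWWW
WWWWWW
WWWWWW
WWWWWW
WWWWWW
BGGGYW
GGGGYW
KKKGWW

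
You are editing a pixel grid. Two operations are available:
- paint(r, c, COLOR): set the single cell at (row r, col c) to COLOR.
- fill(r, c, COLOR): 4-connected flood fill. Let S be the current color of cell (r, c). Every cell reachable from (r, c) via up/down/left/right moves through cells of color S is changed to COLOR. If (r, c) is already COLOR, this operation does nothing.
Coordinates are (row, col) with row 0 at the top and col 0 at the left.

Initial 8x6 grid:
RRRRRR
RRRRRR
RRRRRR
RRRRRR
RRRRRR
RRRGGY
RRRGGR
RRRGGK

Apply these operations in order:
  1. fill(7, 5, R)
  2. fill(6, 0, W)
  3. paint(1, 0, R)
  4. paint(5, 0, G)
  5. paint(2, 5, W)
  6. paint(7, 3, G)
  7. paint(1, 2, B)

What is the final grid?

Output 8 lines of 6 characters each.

After op 1 fill(7,5,R) [1 cells changed]:
RRRRRR
RRRRRR
RRRRRR
RRRRRR
RRRRRR
RRRGGY
RRRGGR
RRRGGR
After op 2 fill(6,0,W) [39 cells changed]:
WWWWWW
WWWWWW
WWWWWW
WWWWWW
WWWWWW
WWWGGY
WWWGGR
WWWGGR
After op 3 paint(1,0,R):
WWWWWW
RWWWWW
WWWWWW
WWWWWW
WWWWWW
WWWGGY
WWWGGR
WWWGGR
After op 4 paint(5,0,G):
WWWWWW
RWWWWW
WWWWWW
WWWWWW
WWWWWW
GWWGGY
WWWGGR
WWWGGR
After op 5 paint(2,5,W):
WWWWWW
RWWWWW
WWWWWW
WWWWWW
WWWWWW
GWWGGY
WWWGGR
WWWGGR
After op 6 paint(7,3,G):
WWWWWW
RWWWWW
WWWWWW
WWWWWW
WWWWWW
GWWGGY
WWWGGR
WWWGGR
After op 7 paint(1,2,B):
WWWWWW
RWBWWW
WWWWWW
WWWWWW
WWWWWW
GWWGGY
WWWGGR
WWWGGR

Answer: WWWWWW
RWBWWW
WWWWWW
WWWWWW
WWWWWW
GWWGGY
WWWGGR
WWWGGR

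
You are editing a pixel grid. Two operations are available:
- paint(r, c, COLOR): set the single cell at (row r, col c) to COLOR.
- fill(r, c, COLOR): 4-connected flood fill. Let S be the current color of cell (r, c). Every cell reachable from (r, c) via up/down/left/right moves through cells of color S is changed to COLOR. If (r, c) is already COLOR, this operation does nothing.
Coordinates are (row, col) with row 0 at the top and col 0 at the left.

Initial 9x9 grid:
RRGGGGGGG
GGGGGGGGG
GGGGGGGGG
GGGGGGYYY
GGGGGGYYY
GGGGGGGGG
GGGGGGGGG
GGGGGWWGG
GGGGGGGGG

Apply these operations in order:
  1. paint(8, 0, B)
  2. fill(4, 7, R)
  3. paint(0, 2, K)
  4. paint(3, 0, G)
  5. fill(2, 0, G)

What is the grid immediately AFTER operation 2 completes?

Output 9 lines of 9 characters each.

After op 1 paint(8,0,B):
RRGGGGGGG
GGGGGGGGG
GGGGGGGGG
GGGGGGYYY
GGGGGGYYY
GGGGGGGGG
GGGGGGGGG
GGGGGWWGG
BGGGGGGGG
After op 2 fill(4,7,R) [6 cells changed]:
RRGGGGGGG
GGGGGGGGG
GGGGGGGGG
GGGGGGRRR
GGGGGGRRR
GGGGGGGGG
GGGGGGGGG
GGGGGWWGG
BGGGGGGGG

Answer: RRGGGGGGG
GGGGGGGGG
GGGGGGGGG
GGGGGGRRR
GGGGGGRRR
GGGGGGGGG
GGGGGGGGG
GGGGGWWGG
BGGGGGGGG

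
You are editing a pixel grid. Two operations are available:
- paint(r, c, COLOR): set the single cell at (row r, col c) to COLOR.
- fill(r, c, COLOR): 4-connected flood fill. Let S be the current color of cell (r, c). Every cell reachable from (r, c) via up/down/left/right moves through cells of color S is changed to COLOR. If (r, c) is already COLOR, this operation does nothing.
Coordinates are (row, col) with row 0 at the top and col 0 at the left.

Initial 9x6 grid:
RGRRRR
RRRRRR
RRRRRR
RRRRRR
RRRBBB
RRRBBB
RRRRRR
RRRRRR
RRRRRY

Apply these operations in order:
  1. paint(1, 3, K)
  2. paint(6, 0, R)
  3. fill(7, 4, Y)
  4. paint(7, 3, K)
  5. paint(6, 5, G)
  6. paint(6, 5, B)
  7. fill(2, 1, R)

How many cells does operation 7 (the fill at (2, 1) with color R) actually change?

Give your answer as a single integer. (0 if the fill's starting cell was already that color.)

After op 1 paint(1,3,K):
RGRRRR
RRRKRR
RRRRRR
RRRRRR
RRRBBB
RRRBBB
RRRRRR
RRRRRR
RRRRRY
After op 2 paint(6,0,R):
RGRRRR
RRRKRR
RRRRRR
RRRRRR
RRRBBB
RRRBBB
RRRRRR
RRRRRR
RRRRRY
After op 3 fill(7,4,Y) [45 cells changed]:
YGYYYY
YYYKYY
YYYYYY
YYYYYY
YYYBBB
YYYBBB
YYYYYY
YYYYYY
YYYYYY
After op 4 paint(7,3,K):
YGYYYY
YYYKYY
YYYYYY
YYYYYY
YYYBBB
YYYBBB
YYYYYY
YYYKYY
YYYYYY
After op 5 paint(6,5,G):
YGYYYY
YYYKYY
YYYYYY
YYYYYY
YYYBBB
YYYBBB
YYYYYG
YYYKYY
YYYYYY
After op 6 paint(6,5,B):
YGYYYY
YYYKYY
YYYYYY
YYYYYY
YYYBBB
YYYBBB
YYYYYB
YYYKYY
YYYYYY
After op 7 fill(2,1,R) [44 cells changed]:
RGRRRR
RRRKRR
RRRRRR
RRRRRR
RRRBBB
RRRBBB
RRRRRB
RRRKRR
RRRRRR

Answer: 44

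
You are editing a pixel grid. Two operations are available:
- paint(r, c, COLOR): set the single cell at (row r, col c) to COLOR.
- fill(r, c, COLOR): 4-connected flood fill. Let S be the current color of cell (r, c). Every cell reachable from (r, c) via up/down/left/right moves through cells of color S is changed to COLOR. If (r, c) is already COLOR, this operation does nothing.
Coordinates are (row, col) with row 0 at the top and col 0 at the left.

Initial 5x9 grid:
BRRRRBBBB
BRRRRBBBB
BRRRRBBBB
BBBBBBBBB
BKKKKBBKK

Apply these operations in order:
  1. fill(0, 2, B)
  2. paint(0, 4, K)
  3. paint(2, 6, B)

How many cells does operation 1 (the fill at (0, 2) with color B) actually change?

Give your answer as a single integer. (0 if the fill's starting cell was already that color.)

Answer: 12

Derivation:
After op 1 fill(0,2,B) [12 cells changed]:
BBBBBBBBB
BBBBBBBBB
BBBBBBBBB
BBBBBBBBB
BKKKKBBKK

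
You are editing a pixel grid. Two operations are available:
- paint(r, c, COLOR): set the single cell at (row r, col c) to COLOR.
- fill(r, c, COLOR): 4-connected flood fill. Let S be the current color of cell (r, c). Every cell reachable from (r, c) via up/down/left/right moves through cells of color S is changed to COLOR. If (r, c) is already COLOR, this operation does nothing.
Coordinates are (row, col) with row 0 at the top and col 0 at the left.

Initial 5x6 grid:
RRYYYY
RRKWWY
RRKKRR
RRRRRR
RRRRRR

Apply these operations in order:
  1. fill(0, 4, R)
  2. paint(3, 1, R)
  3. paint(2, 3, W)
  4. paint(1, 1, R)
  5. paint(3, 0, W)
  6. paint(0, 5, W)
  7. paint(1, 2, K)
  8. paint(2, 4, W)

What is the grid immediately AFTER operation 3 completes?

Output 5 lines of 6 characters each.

After op 1 fill(0,4,R) [5 cells changed]:
RRRRRR
RRKWWR
RRKKRR
RRRRRR
RRRRRR
After op 2 paint(3,1,R):
RRRRRR
RRKWWR
RRKKRR
RRRRRR
RRRRRR
After op 3 paint(2,3,W):
RRRRRR
RRKWWR
RRKWRR
RRRRRR
RRRRRR

Answer: RRRRRR
RRKWWR
RRKWRR
RRRRRR
RRRRRR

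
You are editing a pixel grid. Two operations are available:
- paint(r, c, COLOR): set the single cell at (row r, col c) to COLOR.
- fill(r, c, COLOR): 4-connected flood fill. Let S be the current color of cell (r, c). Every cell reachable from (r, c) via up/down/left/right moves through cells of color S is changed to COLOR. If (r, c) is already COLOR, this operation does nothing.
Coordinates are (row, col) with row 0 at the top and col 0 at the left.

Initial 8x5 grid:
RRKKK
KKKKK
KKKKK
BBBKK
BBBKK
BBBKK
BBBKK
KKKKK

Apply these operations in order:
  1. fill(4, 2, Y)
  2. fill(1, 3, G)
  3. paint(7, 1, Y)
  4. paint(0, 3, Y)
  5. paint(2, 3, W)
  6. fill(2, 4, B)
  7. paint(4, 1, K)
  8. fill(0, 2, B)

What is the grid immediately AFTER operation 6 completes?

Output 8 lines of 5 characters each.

Answer: RRBYB
BBBBB
BBBWB
YYYBB
YYYBB
YYYBB
YYYBB
GYBBB

Derivation:
After op 1 fill(4,2,Y) [12 cells changed]:
RRKKK
KKKKK
KKKKK
YYYKK
YYYKK
YYYKK
YYYKK
KKKKK
After op 2 fill(1,3,G) [26 cells changed]:
RRGGG
GGGGG
GGGGG
YYYGG
YYYGG
YYYGG
YYYGG
GGGGG
After op 3 paint(7,1,Y):
RRGGG
GGGGG
GGGGG
YYYGG
YYYGG
YYYGG
YYYGG
GYGGG
After op 4 paint(0,3,Y):
RRGYG
GGGGG
GGGGG
YYYGG
YYYGG
YYYGG
YYYGG
GYGGG
After op 5 paint(2,3,W):
RRGYG
GGGGG
GGGWG
YYYGG
YYYGG
YYYGG
YYYGG
GYGGG
After op 6 fill(2,4,B) [22 cells changed]:
RRBYB
BBBBB
BBBWB
YYYBB
YYYBB
YYYBB
YYYBB
GYBBB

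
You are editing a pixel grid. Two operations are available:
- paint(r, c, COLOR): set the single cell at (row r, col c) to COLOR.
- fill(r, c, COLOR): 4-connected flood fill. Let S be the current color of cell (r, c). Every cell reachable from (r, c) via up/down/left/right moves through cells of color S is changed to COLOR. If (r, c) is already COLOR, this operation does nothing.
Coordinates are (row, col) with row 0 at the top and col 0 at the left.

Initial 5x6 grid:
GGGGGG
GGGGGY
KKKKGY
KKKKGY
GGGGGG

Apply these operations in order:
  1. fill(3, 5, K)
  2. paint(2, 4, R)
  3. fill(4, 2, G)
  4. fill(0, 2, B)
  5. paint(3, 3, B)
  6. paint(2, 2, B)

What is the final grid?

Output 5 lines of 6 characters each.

Answer: BBBBBB
BBBBBK
KKBKRK
KKKBGK
GGGGGG

Derivation:
After op 1 fill(3,5,K) [3 cells changed]:
GGGGGG
GGGGGK
KKKKGK
KKKKGK
GGGGGG
After op 2 paint(2,4,R):
GGGGGG
GGGGGK
KKKKRK
KKKKGK
GGGGGG
After op 3 fill(4,2,G) [0 cells changed]:
GGGGGG
GGGGGK
KKKKRK
KKKKGK
GGGGGG
After op 4 fill(0,2,B) [11 cells changed]:
BBBBBB
BBBBBK
KKKKRK
KKKKGK
GGGGGG
After op 5 paint(3,3,B):
BBBBBB
BBBBBK
KKKKRK
KKKBGK
GGGGGG
After op 6 paint(2,2,B):
BBBBBB
BBBBBK
KKBKRK
KKKBGK
GGGGGG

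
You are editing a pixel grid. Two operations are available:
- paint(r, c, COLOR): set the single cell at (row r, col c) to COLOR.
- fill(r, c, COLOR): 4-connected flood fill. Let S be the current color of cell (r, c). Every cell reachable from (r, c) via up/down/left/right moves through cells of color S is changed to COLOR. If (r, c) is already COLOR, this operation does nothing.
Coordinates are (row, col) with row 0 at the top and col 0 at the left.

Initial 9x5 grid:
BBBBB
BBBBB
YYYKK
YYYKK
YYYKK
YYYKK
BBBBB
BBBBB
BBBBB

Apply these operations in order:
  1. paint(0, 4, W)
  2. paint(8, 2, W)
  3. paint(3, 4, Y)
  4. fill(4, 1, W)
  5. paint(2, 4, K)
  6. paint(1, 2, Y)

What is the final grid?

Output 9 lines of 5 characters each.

Answer: BBBBW
BBYBB
WWWKK
WWWKY
WWWKK
WWWKK
BBBBB
BBBBB
BBWBB

Derivation:
After op 1 paint(0,4,W):
BBBBW
BBBBB
YYYKK
YYYKK
YYYKK
YYYKK
BBBBB
BBBBB
BBBBB
After op 2 paint(8,2,W):
BBBBW
BBBBB
YYYKK
YYYKK
YYYKK
YYYKK
BBBBB
BBBBB
BBWBB
After op 3 paint(3,4,Y):
BBBBW
BBBBB
YYYKK
YYYKY
YYYKK
YYYKK
BBBBB
BBBBB
BBWBB
After op 4 fill(4,1,W) [12 cells changed]:
BBBBW
BBBBB
WWWKK
WWWKY
WWWKK
WWWKK
BBBBB
BBBBB
BBWBB
After op 5 paint(2,4,K):
BBBBW
BBBBB
WWWKK
WWWKY
WWWKK
WWWKK
BBBBB
BBBBB
BBWBB
After op 6 paint(1,2,Y):
BBBBW
BBYBB
WWWKK
WWWKY
WWWKK
WWWKK
BBBBB
BBBBB
BBWBB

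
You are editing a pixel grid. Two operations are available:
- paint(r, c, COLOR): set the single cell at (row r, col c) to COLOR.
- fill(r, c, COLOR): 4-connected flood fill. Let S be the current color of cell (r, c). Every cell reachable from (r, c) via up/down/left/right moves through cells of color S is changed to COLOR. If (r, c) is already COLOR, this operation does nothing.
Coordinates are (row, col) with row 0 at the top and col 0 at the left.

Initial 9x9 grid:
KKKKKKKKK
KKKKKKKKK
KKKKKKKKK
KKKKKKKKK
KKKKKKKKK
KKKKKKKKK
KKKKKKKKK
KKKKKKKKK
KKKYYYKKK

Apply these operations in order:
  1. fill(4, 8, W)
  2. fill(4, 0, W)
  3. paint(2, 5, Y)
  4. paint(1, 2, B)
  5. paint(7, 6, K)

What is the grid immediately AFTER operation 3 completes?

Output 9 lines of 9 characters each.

After op 1 fill(4,8,W) [78 cells changed]:
WWWWWWWWW
WWWWWWWWW
WWWWWWWWW
WWWWWWWWW
WWWWWWWWW
WWWWWWWWW
WWWWWWWWW
WWWWWWWWW
WWWYYYWWW
After op 2 fill(4,0,W) [0 cells changed]:
WWWWWWWWW
WWWWWWWWW
WWWWWWWWW
WWWWWWWWW
WWWWWWWWW
WWWWWWWWW
WWWWWWWWW
WWWWWWWWW
WWWYYYWWW
After op 3 paint(2,5,Y):
WWWWWWWWW
WWWWWWWWW
WWWWWYWWW
WWWWWWWWW
WWWWWWWWW
WWWWWWWWW
WWWWWWWWW
WWWWWWWWW
WWWYYYWWW

Answer: WWWWWWWWW
WWWWWWWWW
WWWWWYWWW
WWWWWWWWW
WWWWWWWWW
WWWWWWWWW
WWWWWWWWW
WWWWWWWWW
WWWYYYWWW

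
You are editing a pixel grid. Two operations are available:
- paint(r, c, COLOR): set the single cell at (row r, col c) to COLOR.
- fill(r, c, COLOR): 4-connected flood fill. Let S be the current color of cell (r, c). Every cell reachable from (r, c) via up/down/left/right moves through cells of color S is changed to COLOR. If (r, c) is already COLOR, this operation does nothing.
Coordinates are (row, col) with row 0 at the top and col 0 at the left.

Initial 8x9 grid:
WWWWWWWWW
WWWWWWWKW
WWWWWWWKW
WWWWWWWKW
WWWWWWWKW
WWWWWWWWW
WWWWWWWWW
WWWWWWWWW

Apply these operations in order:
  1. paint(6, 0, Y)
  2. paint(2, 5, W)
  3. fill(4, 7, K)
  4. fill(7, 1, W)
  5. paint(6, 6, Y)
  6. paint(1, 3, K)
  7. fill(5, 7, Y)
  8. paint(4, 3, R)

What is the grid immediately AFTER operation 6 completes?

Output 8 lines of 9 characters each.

After op 1 paint(6,0,Y):
WWWWWWWWW
WWWWWWWKW
WWWWWWWKW
WWWWWWWKW
WWWWWWWKW
WWWWWWWWW
YWWWWWWWW
WWWWWWWWW
After op 2 paint(2,5,W):
WWWWWWWWW
WWWWWWWKW
WWWWWWWKW
WWWWWWWKW
WWWWWWWKW
WWWWWWWWW
YWWWWWWWW
WWWWWWWWW
After op 3 fill(4,7,K) [0 cells changed]:
WWWWWWWWW
WWWWWWWKW
WWWWWWWKW
WWWWWWWKW
WWWWWWWKW
WWWWWWWWW
YWWWWWWWW
WWWWWWWWW
After op 4 fill(7,1,W) [0 cells changed]:
WWWWWWWWW
WWWWWWWKW
WWWWWWWKW
WWWWWWWKW
WWWWWWWKW
WWWWWWWWW
YWWWWWWWW
WWWWWWWWW
After op 5 paint(6,6,Y):
WWWWWWWWW
WWWWWWWKW
WWWWWWWKW
WWWWWWWKW
WWWWWWWKW
WWWWWWWWW
YWWWWWYWW
WWWWWWWWW
After op 6 paint(1,3,K):
WWWWWWWWW
WWWKWWWKW
WWWWWWWKW
WWWWWWWKW
WWWWWWWKW
WWWWWWWWW
YWWWWWYWW
WWWWWWWWW

Answer: WWWWWWWWW
WWWKWWWKW
WWWWWWWKW
WWWWWWWKW
WWWWWWWKW
WWWWWWWWW
YWWWWWYWW
WWWWWWWWW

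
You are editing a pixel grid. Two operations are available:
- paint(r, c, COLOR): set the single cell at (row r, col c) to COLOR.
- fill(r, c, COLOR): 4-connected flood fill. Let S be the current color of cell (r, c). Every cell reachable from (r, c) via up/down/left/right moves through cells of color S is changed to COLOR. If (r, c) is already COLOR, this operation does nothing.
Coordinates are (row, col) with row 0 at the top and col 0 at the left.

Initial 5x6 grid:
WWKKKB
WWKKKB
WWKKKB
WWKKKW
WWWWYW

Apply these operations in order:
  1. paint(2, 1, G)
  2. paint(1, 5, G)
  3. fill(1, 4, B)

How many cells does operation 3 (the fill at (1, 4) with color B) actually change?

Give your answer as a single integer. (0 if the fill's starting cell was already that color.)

Answer: 12

Derivation:
After op 1 paint(2,1,G):
WWKKKB
WWKKKB
WGKKKB
WWKKKW
WWWWYW
After op 2 paint(1,5,G):
WWKKKB
WWKKKG
WGKKKB
WWKKKW
WWWWYW
After op 3 fill(1,4,B) [12 cells changed]:
WWBBBB
WWBBBG
WGBBBB
WWBBBW
WWWWYW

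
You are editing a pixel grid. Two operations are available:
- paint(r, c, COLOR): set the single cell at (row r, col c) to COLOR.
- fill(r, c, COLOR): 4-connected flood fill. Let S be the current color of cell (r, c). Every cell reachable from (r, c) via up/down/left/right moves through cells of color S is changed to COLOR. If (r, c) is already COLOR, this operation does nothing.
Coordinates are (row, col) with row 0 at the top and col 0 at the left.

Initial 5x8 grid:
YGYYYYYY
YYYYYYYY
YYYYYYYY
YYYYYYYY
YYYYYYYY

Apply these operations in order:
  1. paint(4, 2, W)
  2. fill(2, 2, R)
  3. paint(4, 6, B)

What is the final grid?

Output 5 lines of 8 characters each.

Answer: RGRRRRRR
RRRRRRRR
RRRRRRRR
RRRRRRRR
RRWRRRBR

Derivation:
After op 1 paint(4,2,W):
YGYYYYYY
YYYYYYYY
YYYYYYYY
YYYYYYYY
YYWYYYYY
After op 2 fill(2,2,R) [38 cells changed]:
RGRRRRRR
RRRRRRRR
RRRRRRRR
RRRRRRRR
RRWRRRRR
After op 3 paint(4,6,B):
RGRRRRRR
RRRRRRRR
RRRRRRRR
RRRRRRRR
RRWRRRBR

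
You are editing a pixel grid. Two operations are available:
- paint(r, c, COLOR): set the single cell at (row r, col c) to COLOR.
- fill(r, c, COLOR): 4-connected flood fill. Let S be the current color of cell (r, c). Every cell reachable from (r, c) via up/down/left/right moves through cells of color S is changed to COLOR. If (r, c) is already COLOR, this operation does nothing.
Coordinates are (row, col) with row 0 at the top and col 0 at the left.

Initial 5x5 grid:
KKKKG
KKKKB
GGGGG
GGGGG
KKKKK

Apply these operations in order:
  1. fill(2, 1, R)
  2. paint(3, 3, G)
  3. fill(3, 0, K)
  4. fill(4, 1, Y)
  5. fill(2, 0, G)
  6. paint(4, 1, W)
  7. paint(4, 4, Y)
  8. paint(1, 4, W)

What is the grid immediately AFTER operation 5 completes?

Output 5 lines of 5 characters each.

After op 1 fill(2,1,R) [10 cells changed]:
KKKKG
KKKKB
RRRRR
RRRRR
KKKKK
After op 2 paint(3,3,G):
KKKKG
KKKKB
RRRRR
RRRGR
KKKKK
After op 3 fill(3,0,K) [9 cells changed]:
KKKKG
KKKKB
KKKKK
KKKGK
KKKKK
After op 4 fill(4,1,Y) [22 cells changed]:
YYYYG
YYYYB
YYYYY
YYYGY
YYYYY
After op 5 fill(2,0,G) [22 cells changed]:
GGGGG
GGGGB
GGGGG
GGGGG
GGGGG

Answer: GGGGG
GGGGB
GGGGG
GGGGG
GGGGG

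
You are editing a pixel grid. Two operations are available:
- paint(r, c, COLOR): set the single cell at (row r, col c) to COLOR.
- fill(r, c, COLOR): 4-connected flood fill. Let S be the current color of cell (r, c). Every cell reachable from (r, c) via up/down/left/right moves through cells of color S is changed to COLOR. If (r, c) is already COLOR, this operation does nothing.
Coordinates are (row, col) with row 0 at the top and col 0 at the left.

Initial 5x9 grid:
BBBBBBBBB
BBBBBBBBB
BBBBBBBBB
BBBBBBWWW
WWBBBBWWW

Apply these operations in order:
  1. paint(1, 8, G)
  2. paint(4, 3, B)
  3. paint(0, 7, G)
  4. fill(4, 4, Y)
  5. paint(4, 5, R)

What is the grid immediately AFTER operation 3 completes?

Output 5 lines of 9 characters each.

After op 1 paint(1,8,G):
BBBBBBBBB
BBBBBBBBG
BBBBBBBBB
BBBBBBWWW
WWBBBBWWW
After op 2 paint(4,3,B):
BBBBBBBBB
BBBBBBBBG
BBBBBBBBB
BBBBBBWWW
WWBBBBWWW
After op 3 paint(0,7,G):
BBBBBBBGB
BBBBBBBBG
BBBBBBBBB
BBBBBBWWW
WWBBBBWWW

Answer: BBBBBBBGB
BBBBBBBBG
BBBBBBBBB
BBBBBBWWW
WWBBBBWWW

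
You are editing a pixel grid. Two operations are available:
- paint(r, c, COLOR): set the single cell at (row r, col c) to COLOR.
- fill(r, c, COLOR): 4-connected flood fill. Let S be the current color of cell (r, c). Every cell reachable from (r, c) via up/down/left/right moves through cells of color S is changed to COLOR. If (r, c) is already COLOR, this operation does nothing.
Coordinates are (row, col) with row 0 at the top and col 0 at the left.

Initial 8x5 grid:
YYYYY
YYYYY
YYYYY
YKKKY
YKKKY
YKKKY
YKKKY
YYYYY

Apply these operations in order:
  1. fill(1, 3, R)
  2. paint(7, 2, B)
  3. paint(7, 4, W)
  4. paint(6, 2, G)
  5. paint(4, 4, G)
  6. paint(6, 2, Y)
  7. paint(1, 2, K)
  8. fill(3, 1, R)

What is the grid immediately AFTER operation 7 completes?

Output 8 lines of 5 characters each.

Answer: RRRRR
RRKRR
RRRRR
RKKKR
RKKKG
RKKKR
RKYKR
RRBRW

Derivation:
After op 1 fill(1,3,R) [28 cells changed]:
RRRRR
RRRRR
RRRRR
RKKKR
RKKKR
RKKKR
RKKKR
RRRRR
After op 2 paint(7,2,B):
RRRRR
RRRRR
RRRRR
RKKKR
RKKKR
RKKKR
RKKKR
RRBRR
After op 3 paint(7,4,W):
RRRRR
RRRRR
RRRRR
RKKKR
RKKKR
RKKKR
RKKKR
RRBRW
After op 4 paint(6,2,G):
RRRRR
RRRRR
RRRRR
RKKKR
RKKKR
RKKKR
RKGKR
RRBRW
After op 5 paint(4,4,G):
RRRRR
RRRRR
RRRRR
RKKKR
RKKKG
RKKKR
RKGKR
RRBRW
After op 6 paint(6,2,Y):
RRRRR
RRRRR
RRRRR
RKKKR
RKKKG
RKKKR
RKYKR
RRBRW
After op 7 paint(1,2,K):
RRRRR
RRKRR
RRRRR
RKKKR
RKKKG
RKKKR
RKYKR
RRBRW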